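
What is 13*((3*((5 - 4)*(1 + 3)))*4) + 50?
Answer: 674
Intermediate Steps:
13*((3*((5 - 4)*(1 + 3)))*4) + 50 = 13*((3*(1*4))*4) + 50 = 13*((3*4)*4) + 50 = 13*(12*4) + 50 = 13*48 + 50 = 624 + 50 = 674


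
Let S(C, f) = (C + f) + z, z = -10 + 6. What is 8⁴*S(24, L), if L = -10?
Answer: 40960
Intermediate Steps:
z = -4
S(C, f) = -4 + C + f (S(C, f) = (C + f) - 4 = -4 + C + f)
8⁴*S(24, L) = 8⁴*(-4 + 24 - 10) = 4096*10 = 40960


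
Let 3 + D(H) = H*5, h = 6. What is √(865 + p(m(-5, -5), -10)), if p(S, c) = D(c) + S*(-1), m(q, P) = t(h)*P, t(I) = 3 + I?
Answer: √857 ≈ 29.275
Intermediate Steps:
D(H) = -3 + 5*H (D(H) = -3 + H*5 = -3 + 5*H)
m(q, P) = 9*P (m(q, P) = (3 + 6)*P = 9*P)
p(S, c) = -3 - S + 5*c (p(S, c) = (-3 + 5*c) + S*(-1) = (-3 + 5*c) - S = -3 - S + 5*c)
√(865 + p(m(-5, -5), -10)) = √(865 + (-3 - 9*(-5) + 5*(-10))) = √(865 + (-3 - 1*(-45) - 50)) = √(865 + (-3 + 45 - 50)) = √(865 - 8) = √857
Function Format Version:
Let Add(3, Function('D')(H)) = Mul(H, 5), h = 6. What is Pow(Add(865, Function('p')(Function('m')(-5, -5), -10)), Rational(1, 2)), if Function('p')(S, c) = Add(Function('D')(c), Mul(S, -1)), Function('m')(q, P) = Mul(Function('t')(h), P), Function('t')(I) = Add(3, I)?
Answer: Pow(857, Rational(1, 2)) ≈ 29.275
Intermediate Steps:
Function('D')(H) = Add(-3, Mul(5, H)) (Function('D')(H) = Add(-3, Mul(H, 5)) = Add(-3, Mul(5, H)))
Function('m')(q, P) = Mul(9, P) (Function('m')(q, P) = Mul(Add(3, 6), P) = Mul(9, P))
Function('p')(S, c) = Add(-3, Mul(-1, S), Mul(5, c)) (Function('p')(S, c) = Add(Add(-3, Mul(5, c)), Mul(S, -1)) = Add(Add(-3, Mul(5, c)), Mul(-1, S)) = Add(-3, Mul(-1, S), Mul(5, c)))
Pow(Add(865, Function('p')(Function('m')(-5, -5), -10)), Rational(1, 2)) = Pow(Add(865, Add(-3, Mul(-1, Mul(9, -5)), Mul(5, -10))), Rational(1, 2)) = Pow(Add(865, Add(-3, Mul(-1, -45), -50)), Rational(1, 2)) = Pow(Add(865, Add(-3, 45, -50)), Rational(1, 2)) = Pow(Add(865, -8), Rational(1, 2)) = Pow(857, Rational(1, 2))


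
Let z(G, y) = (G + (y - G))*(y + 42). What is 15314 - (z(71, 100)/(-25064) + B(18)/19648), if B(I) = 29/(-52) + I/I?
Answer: 3770886358361/246228736 ≈ 15315.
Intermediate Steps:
z(G, y) = y*(42 + y)
B(I) = 23/52 (B(I) = 29*(-1/52) + 1 = -29/52 + 1 = 23/52)
15314 - (z(71, 100)/(-25064) + B(18)/19648) = 15314 - ((100*(42 + 100))/(-25064) + (23/52)/19648) = 15314 - ((100*142)*(-1/25064) + (23/52)*(1/19648)) = 15314 - (14200*(-1/25064) + 23/1021696) = 15314 - (-1775/3133 + 23/1021696) = 15314 - 1*(-139495257/246228736) = 15314 + 139495257/246228736 = 3770886358361/246228736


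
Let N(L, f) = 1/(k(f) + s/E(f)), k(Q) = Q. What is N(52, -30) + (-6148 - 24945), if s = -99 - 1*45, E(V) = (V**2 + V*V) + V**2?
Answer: -70083697/2254 ≈ -31093.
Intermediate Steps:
E(V) = 3*V**2 (E(V) = (V**2 + V**2) + V**2 = 2*V**2 + V**2 = 3*V**2)
s = -144 (s = -99 - 45 = -144)
N(L, f) = 1/(f - 48/f**2) (N(L, f) = 1/(f - 144*1/(3*f**2)) = 1/(f - 48/f**2))
N(52, -30) + (-6148 - 24945) = (-30)**2/(-48 + (-30)**3) + (-6148 - 24945) = 900/(-48 - 27000) - 31093 = 900/(-27048) - 31093 = 900*(-1/27048) - 31093 = -75/2254 - 31093 = -70083697/2254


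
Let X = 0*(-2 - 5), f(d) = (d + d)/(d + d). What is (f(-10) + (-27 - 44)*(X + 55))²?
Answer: 15241216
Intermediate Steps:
f(d) = 1 (f(d) = (2*d)/((2*d)) = (2*d)*(1/(2*d)) = 1)
X = 0 (X = 0*(-7) = 0)
(f(-10) + (-27 - 44)*(X + 55))² = (1 + (-27 - 44)*(0 + 55))² = (1 - 71*55)² = (1 - 3905)² = (-3904)² = 15241216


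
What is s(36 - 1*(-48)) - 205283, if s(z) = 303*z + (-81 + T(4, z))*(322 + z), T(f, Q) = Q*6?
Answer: -8093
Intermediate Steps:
T(f, Q) = 6*Q
s(z) = 303*z + (-81 + 6*z)*(322 + z)
s(36 - 1*(-48)) - 205283 = (-26082 + 6*(36 - 1*(-48))**2 + 2154*(36 - 1*(-48))) - 205283 = (-26082 + 6*(36 + 48)**2 + 2154*(36 + 48)) - 205283 = (-26082 + 6*84**2 + 2154*84) - 205283 = (-26082 + 6*7056 + 180936) - 205283 = (-26082 + 42336 + 180936) - 205283 = 197190 - 205283 = -8093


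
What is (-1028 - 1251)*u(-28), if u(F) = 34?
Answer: -77486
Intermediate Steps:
(-1028 - 1251)*u(-28) = (-1028 - 1251)*34 = -2279*34 = -77486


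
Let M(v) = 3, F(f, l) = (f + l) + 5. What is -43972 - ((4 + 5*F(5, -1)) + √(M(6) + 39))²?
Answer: -46415 - 98*√42 ≈ -47050.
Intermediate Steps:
F(f, l) = 5 + f + l
-43972 - ((4 + 5*F(5, -1)) + √(M(6) + 39))² = -43972 - ((4 + 5*(5 + 5 - 1)) + √(3 + 39))² = -43972 - ((4 + 5*9) + √42)² = -43972 - ((4 + 45) + √42)² = -43972 - (49 + √42)²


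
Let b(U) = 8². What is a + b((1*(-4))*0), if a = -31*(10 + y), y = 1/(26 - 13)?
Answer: -3229/13 ≈ -248.38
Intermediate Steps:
y = 1/13 ≈ 0.076923
a = -4061/13 (a = -31*(10 + 1/13) = -31*131/13 = -4061/13 ≈ -312.38)
b(U) = 64
a + b((1*(-4))*0) = -4061/13 + 64 = -3229/13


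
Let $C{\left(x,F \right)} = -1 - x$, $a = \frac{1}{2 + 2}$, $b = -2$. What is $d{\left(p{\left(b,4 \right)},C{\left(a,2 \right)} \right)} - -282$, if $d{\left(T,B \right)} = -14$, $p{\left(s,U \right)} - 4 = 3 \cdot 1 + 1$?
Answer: $268$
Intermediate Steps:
$p{\left(s,U \right)} = 8$ ($p{\left(s,U \right)} = 4 + \left(3 \cdot 1 + 1\right) = 4 + \left(3 + 1\right) = 4 + 4 = 8$)
$a = \frac{1}{4} \approx 0.25$
$d{\left(p{\left(b,4 \right)},C{\left(a,2 \right)} \right)} - -282 = -14 - -282 = -14 + 282 = 268$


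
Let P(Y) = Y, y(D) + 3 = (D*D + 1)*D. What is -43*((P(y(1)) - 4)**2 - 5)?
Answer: -860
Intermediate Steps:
y(D) = -3 + D*(1 + D**2) (y(D) = -3 + (D*D + 1)*D = -3 + (D**2 + 1)*D = -3 + (1 + D**2)*D = -3 + D*(1 + D**2))
-43*((P(y(1)) - 4)**2 - 5) = -43*(((-3 + 1 + 1**3) - 4)**2 - 5) = -43*(((-3 + 1 + 1) - 4)**2 - 5) = -43*((-1 - 4)**2 - 5) = -43*((-5)**2 - 5) = -43*(25 - 5) = -43*20 = -860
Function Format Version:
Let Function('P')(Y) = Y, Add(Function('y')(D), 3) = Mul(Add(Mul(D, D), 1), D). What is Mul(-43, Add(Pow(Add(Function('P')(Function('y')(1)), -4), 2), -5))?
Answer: -860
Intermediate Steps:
Function('y')(D) = Add(-3, Mul(D, Add(1, Pow(D, 2)))) (Function('y')(D) = Add(-3, Mul(Add(Mul(D, D), 1), D)) = Add(-3, Mul(Add(Pow(D, 2), 1), D)) = Add(-3, Mul(Add(1, Pow(D, 2)), D)) = Add(-3, Mul(D, Add(1, Pow(D, 2)))))
Mul(-43, Add(Pow(Add(Function('P')(Function('y')(1)), -4), 2), -5)) = Mul(-43, Add(Pow(Add(Add(-3, 1, Pow(1, 3)), -4), 2), -5)) = Mul(-43, Add(Pow(Add(Add(-3, 1, 1), -4), 2), -5)) = Mul(-43, Add(Pow(Add(-1, -4), 2), -5)) = Mul(-43, Add(Pow(-5, 2), -5)) = Mul(-43, Add(25, -5)) = Mul(-43, 20) = -860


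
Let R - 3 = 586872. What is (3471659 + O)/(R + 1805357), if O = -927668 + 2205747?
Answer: 2374869/1196116 ≈ 1.9855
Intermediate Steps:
R = 586875 (R = 3 + 586872 = 586875)
O = 1278079
(3471659 + O)/(R + 1805357) = (3471659 + 1278079)/(586875 + 1805357) = 4749738/2392232 = 4749738*(1/2392232) = 2374869/1196116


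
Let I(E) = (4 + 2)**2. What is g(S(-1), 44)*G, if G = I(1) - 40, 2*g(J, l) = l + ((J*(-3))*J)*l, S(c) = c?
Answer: 176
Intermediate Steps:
I(E) = 36 (I(E) = 6**2 = 36)
g(J, l) = l/2 - 3*l*J**2/2 (g(J, l) = (l + ((J*(-3))*J)*l)/2 = (l + ((-3*J)*J)*l)/2 = (l + (-3*J**2)*l)/2 = (l - 3*l*J**2)/2 = l/2 - 3*l*J**2/2)
G = -4 (G = 36 - 40 = -4)
g(S(-1), 44)*G = ((1/2)*44*(1 - 3*(-1)**2))*(-4) = ((1/2)*44*(1 - 3*1))*(-4) = ((1/2)*44*(1 - 3))*(-4) = ((1/2)*44*(-2))*(-4) = -44*(-4) = 176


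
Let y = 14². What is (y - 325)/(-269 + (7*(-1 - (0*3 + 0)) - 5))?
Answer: 129/281 ≈ 0.45907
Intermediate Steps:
y = 196
(y - 325)/(-269 + (7*(-1 - (0*3 + 0)) - 5)) = (196 - 325)/(-269 + (7*(-1 - (0*3 + 0)) - 5)) = -129/(-269 + (7*(-1 - (0 + 0)) - 5)) = -129/(-269 + (7*(-1 - 1*0) - 5)) = -129/(-269 + (7*(-1 + 0) - 5)) = -129/(-269 + (7*(-1) - 5)) = -129/(-269 + (-7 - 5)) = -129/(-269 - 12) = -129/(-281) = -129*(-1/281) = 129/281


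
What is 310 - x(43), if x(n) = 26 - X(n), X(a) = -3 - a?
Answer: 238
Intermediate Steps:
x(n) = 29 + n (x(n) = 26 - (-3 - n) = 26 + (3 + n) = 29 + n)
310 - x(43) = 310 - (29 + 43) = 310 - 1*72 = 310 - 72 = 238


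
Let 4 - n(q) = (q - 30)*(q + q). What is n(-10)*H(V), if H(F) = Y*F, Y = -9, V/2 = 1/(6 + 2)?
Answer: 1791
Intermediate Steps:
n(q) = 4 - 2*q*(-30 + q) (n(q) = 4 - (q - 30)*(q + q) = 4 - (-30 + q)*2*q = 4 - 2*q*(-30 + q))
V = 1/4 (V = 2/(6 + 2) = 2/8 = 2*(1/8) = 1/4 ≈ 0.25000)
H(F) = -9*F
n(-10)*H(V) = (4 - 2*(-10)**2 + 60*(-10))*(-9*1/4) = (4 - 2*100 - 600)*(-9/4) = (4 - 200 - 600)*(-9/4) = -796*(-9/4) = 1791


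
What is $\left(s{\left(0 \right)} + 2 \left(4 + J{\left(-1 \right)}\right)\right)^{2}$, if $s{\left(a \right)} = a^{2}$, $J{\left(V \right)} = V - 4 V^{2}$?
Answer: $4$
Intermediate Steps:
$\left(s{\left(0 \right)} + 2 \left(4 + J{\left(-1 \right)}\right)\right)^{2} = \left(0^{2} + 2 \left(4 - \left(1 - -4\right)\right)\right)^{2} = \left(0 + 2 \left(4 - \left(1 + 4\right)\right)\right)^{2} = \left(0 + 2 \left(4 - 5\right)\right)^{2} = \left(0 + 2 \left(-1\right)\right)^{2} = \left(0 - 2\right)^{2} = \left(-2\right)^{2} = 4$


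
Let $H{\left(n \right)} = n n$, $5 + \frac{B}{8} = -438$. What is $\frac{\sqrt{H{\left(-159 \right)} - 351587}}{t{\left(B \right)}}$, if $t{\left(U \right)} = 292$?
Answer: $\frac{i \sqrt{326306}}{292} \approx 1.9563 i$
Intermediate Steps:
$B = -3544$ ($B = -40 + 8 \left(-438\right) = -40 - 3504 = -3544$)
$H{\left(n \right)} = n^{2}$
$\frac{\sqrt{H{\left(-159 \right)} - 351587}}{t{\left(B \right)}} = \frac{\sqrt{\left(-159\right)^{2} - 351587}}{292} = \sqrt{25281 - 351587} \cdot \frac{1}{292} = \sqrt{-326306} \cdot \frac{1}{292} = i \sqrt{326306} \cdot \frac{1}{292} = \frac{i \sqrt{326306}}{292}$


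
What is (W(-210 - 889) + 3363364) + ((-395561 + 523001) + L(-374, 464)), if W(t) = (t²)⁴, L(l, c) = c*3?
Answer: 2128048586821852501363397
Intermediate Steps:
L(l, c) = 3*c
W(t) = t⁸
(W(-210 - 889) + 3363364) + ((-395561 + 523001) + L(-374, 464)) = ((-210 - 889)⁸ + 3363364) + ((-395561 + 523001) + 3*464) = ((-1099)⁸ + 3363364) + (127440 + 1392) = (2128048586821852497871201 + 3363364) + 128832 = 2128048586821852501234565 + 128832 = 2128048586821852501363397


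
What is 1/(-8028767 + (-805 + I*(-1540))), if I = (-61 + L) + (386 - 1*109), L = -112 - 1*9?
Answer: -1/8175872 ≈ -1.2231e-7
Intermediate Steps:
L = -121 (L = -112 - 9 = -121)
I = 95 (I = (-61 - 121) + (386 - 1*109) = -182 + (386 - 109) = -182 + 277 = 95)
1/(-8028767 + (-805 + I*(-1540))) = 1/(-8028767 + (-805 + 95*(-1540))) = 1/(-8028767 + (-805 - 146300)) = 1/(-8028767 - 147105) = 1/(-8175872) = -1/8175872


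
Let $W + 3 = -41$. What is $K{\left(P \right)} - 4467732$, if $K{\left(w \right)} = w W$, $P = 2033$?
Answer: $-4557184$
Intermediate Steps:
$W = -44$ ($W = -3 - 41 = -44$)
$K{\left(w \right)} = - 44 w$ ($K{\left(w \right)} = w \left(-44\right) = - 44 w$)
$K{\left(P \right)} - 4467732 = \left(-44\right) 2033 - 4467732 = -89452 - 4467732 = -4557184$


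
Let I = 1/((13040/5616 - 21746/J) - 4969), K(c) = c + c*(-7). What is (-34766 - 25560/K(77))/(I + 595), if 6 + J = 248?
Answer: -286991819542727/4919526176719 ≈ -58.337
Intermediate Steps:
J = 242 (J = -6 + 248 = 242)
K(c) = -6*c (K(c) = c - 7*c = -6*c)
I = -42471/214756207 (I = 1/((13040/5616 - 21746/242) - 4969) = 1/((13040*(1/5616) - 21746*1/242) - 4969) = 1/((815/351 - 10873/121) - 4969) = 1/(-3717808/42471 - 4969) = 1/(-214756207/42471) = -42471/214756207 ≈ -0.00019776)
(-34766 - 25560/K(77))/(I + 595) = (-34766 - 25560/((-6*77)))/(-42471/214756207 + 595) = (-34766 - 25560/(-462))/(127779900694/214756207) = (-34766 - 25560*(-1/462))*(214756207/127779900694) = (-34766 + 4260/77)*(214756207/127779900694) = -2672722/77*214756207/127779900694 = -286991819542727/4919526176719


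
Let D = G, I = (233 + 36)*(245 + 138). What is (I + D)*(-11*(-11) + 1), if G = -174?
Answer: 12548066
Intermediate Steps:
I = 103027 (I = 269*383 = 103027)
D = -174
(I + D)*(-11*(-11) + 1) = (103027 - 174)*(-11*(-11) + 1) = 102853*(121 + 1) = 102853*122 = 12548066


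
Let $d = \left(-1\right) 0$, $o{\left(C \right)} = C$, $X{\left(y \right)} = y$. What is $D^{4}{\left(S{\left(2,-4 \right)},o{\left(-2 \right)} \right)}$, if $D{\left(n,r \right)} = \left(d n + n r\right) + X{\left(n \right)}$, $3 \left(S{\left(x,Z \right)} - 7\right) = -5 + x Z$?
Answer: $\frac{4096}{81} \approx 50.568$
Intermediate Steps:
$S{\left(x,Z \right)} = \frac{16}{3} + \frac{Z x}{3}$ ($S{\left(x,Z \right)} = 7 + \frac{-5 + x Z}{3} = 7 + \frac{-5 + Z x}{3} = 7 + \left(- \frac{5}{3} + \frac{Z x}{3}\right) = \frac{16}{3} + \frac{Z x}{3}$)
$d = 0$
$D{\left(n,r \right)} = n + n r$ ($D{\left(n,r \right)} = \left(0 n + n r\right) + n = \left(0 + n r\right) + n = n r + n = n + n r$)
$D^{4}{\left(S{\left(2,-4 \right)},o{\left(-2 \right)} \right)} = \left(\left(\frac{16}{3} + \frac{1}{3} \left(-4\right) 2\right) \left(1 - 2\right)\right)^{4} = \left(\left(\frac{16}{3} - \frac{8}{3}\right) \left(-1\right)\right)^{4} = \left(\frac{8}{3} \left(-1\right)\right)^{4} = \left(- \frac{8}{3}\right)^{4} = \frac{4096}{81}$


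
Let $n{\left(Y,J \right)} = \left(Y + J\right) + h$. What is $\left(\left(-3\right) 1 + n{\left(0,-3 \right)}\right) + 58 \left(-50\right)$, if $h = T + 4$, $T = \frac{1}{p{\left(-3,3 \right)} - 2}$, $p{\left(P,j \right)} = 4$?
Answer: $- \frac{5803}{2} \approx -2901.5$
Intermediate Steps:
$T = \frac{1}{2}$ ($T = \frac{1}{4 - 2} = \frac{1}{2} \approx 0.5$)
$h = \frac{9}{2}$ ($h = \frac{1}{2} + 4 = \frac{9}{2} \approx 4.5$)
$n{\left(Y,J \right)} = \frac{9}{2} + J + Y$ ($n{\left(Y,J \right)} = \left(Y + J\right) + \frac{9}{2} = \left(J + Y\right) + \frac{9}{2} = \frac{9}{2} + J + Y$)
$\left(\left(-3\right) 1 + n{\left(0,-3 \right)}\right) + 58 \left(-50\right) = \left(\left(-3\right) 1 + \left(\frac{9}{2} - 3 + 0\right)\right) + 58 \left(-50\right) = \left(-3 + \frac{3}{2}\right) - 2900 = - \frac{3}{2} - 2900 = - \frac{5803}{2}$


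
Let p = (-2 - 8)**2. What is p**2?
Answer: 10000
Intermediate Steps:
p = 100 (p = (-10)**2 = 100)
p**2 = 100**2 = 10000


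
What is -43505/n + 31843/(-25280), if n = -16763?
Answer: 566022191/423768640 ≈ 1.3357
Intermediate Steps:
-43505/n + 31843/(-25280) = -43505/(-16763) + 31843/(-25280) = -43505*(-1/16763) + 31843*(-1/25280) = 43505/16763 - 31843/25280 = 566022191/423768640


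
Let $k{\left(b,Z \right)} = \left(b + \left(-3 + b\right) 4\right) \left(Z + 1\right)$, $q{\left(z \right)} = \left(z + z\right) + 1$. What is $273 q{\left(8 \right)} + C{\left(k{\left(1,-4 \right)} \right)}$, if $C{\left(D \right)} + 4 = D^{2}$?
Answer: $5078$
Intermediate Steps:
$q{\left(z \right)} = 1 + 2 z$ ($q{\left(z \right)} = 2 z + 1 = 1 + 2 z$)
$k{\left(b,Z \right)} = \left(1 + Z\right) \left(-12 + 5 b\right)$ ($k{\left(b,Z \right)} = \left(b + \left(-12 + 4 b\right)\right) \left(1 + Z\right) = \left(-12 + 5 b\right) \left(1 + Z\right) = \left(1 + Z\right) \left(-12 + 5 b\right)$)
$C{\left(D \right)} = -4 + D^{2}$
$273 q{\left(8 \right)} + C{\left(k{\left(1,-4 \right)} \right)} = 273 \left(1 + 2 \cdot 8\right) - \left(4 - \left(-12 - -48 + 5 \cdot 1 + 5 \left(-4\right) 1\right)^{2}\right) = 273 \left(1 + 16\right) - \left(4 - \left(-12 + 48 + 5 - 20\right)^{2}\right) = 273 \cdot 17 - \left(4 - 21^{2}\right) = 4641 + \left(-4 + 441\right) = 4641 + 437 = 5078$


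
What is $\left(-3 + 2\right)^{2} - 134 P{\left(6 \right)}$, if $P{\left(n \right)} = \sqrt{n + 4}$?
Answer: $1 - 134 \sqrt{10} \approx -422.75$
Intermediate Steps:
$P{\left(n \right)} = \sqrt{4 + n}$
$\left(-3 + 2\right)^{2} - 134 P{\left(6 \right)} = \left(-3 + 2\right)^{2} - 134 \sqrt{4 + 6} = \left(-1\right)^{2} - 134 \sqrt{10} = 1 - 134 \sqrt{10}$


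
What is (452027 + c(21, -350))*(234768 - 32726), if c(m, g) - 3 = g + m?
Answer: 91262573442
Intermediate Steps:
c(m, g) = 3 + g + m (c(m, g) = 3 + (g + m) = 3 + g + m)
(452027 + c(21, -350))*(234768 - 32726) = (452027 + (3 - 350 + 21))*(234768 - 32726) = (452027 - 326)*202042 = 451701*202042 = 91262573442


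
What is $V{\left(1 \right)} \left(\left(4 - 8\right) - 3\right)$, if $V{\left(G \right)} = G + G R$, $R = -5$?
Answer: $28$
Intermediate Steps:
$V{\left(G \right)} = - 4 G$ ($V{\left(G \right)} = G + G \left(-5\right) = G - 5 G = - 4 G$)
$V{\left(1 \right)} \left(\left(4 - 8\right) - 3\right) = \left(-4\right) 1 \left(\left(4 - 8\right) - 3\right) = - 4 \left(-4 - 3\right) = \left(-4\right) \left(-7\right) = 28$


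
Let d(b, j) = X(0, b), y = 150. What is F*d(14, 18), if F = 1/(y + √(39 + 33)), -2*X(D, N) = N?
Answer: -25/534 + √2/534 ≈ -0.044168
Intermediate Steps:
X(D, N) = -N/2
d(b, j) = -b/2
F = 1/(150 + 6*√2) (F = 1/(150 + √(39 + 33)) = 1/(150 + √72) = 1/(150 + 6*√2) ≈ 0.0063097)
F*d(14, 18) = (25/3738 - √2/3738)*(-½*14) = (25/3738 - √2/3738)*(-7) = -25/534 + √2/534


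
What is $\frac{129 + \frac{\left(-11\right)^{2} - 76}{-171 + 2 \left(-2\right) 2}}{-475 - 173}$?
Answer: $- \frac{3841}{19332} \approx -0.19869$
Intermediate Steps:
$\frac{129 + \frac{\left(-11\right)^{2} - 76}{-171 + 2 \left(-2\right) 2}}{-475 - 173} = \frac{129 + \frac{121 - 76}{-171 - 8}}{-648} = \left(129 + \frac{45}{-171 - 8}\right) \left(- \frac{1}{648}\right) = \left(129 + \frac{45}{-179}\right) \left(- \frac{1}{648}\right) = \left(129 + 45 \left(- \frac{1}{179}\right)\right) \left(- \frac{1}{648}\right) = \left(129 - \frac{45}{179}\right) \left(- \frac{1}{648}\right) = \frac{23046}{179} \left(- \frac{1}{648}\right) = - \frac{3841}{19332}$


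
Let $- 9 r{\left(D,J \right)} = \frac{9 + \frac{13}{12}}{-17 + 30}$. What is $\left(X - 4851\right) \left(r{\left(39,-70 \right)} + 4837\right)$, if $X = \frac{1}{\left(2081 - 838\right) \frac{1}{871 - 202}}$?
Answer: $- \frac{3411995322529}{145431} \approx -2.3461 \cdot 10^{7}$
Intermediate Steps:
$r{\left(D,J \right)} = - \frac{121}{1404}$ ($r{\left(D,J \right)} = - \frac{\left(9 + \frac{13}{12}\right) \frac{1}{-17 + 30}}{9} = - \frac{\left(9 + 13 \cdot \frac{1}{12}\right) \frac{1}{13}}{9} = - \frac{\left(9 + \frac{13}{12}\right) \frac{1}{13}}{9} = - \frac{\frac{121}{12} \cdot \frac{1}{13}}{9} = \left(- \frac{1}{9}\right) \frac{121}{156} = - \frac{121}{1404}$)
$X = \frac{669}{1243}$ ($X = \frac{1}{1243 \cdot \frac{1}{669}} = \frac{1}{\frac{1243}{669}} = \frac{669}{1243} \approx 0.53821$)
$\left(X - 4851\right) \left(r{\left(39,-70 \right)} + 4837\right) = \left(\frac{669}{1243} - 4851\right) \left(- \frac{121}{1404} + 4837\right) = \left(- \frac{6029124}{1243}\right) \frac{6791027}{1404} = - \frac{3411995322529}{145431}$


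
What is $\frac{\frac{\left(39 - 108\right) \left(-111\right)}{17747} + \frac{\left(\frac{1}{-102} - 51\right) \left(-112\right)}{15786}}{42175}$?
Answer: $\frac{1133706157}{60259054788135} \approx 1.8814 \cdot 10^{-5}$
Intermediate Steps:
$\frac{\frac{\left(39 - 108\right) \left(-111\right)}{17747} + \frac{\left(\frac{1}{-102} - 51\right) \left(-112\right)}{15786}}{42175} = \left(\left(-69\right) \left(-111\right) \frac{1}{17747} + \left(- \frac{1}{102} - 51\right) \left(-112\right) \frac{1}{15786}\right) \frac{1}{42175} = \left(7659 \cdot \frac{1}{17747} + \left(- \frac{5203}{102}\right) \left(-112\right) \frac{1}{15786}\right) \frac{1}{42175} = \left(\frac{7659}{17747} + \frac{291368}{51} \cdot \frac{1}{15786}\right) \frac{1}{42175} = \left(\frac{7659}{17747} + \frac{145684}{402543}\right) \frac{1}{42175} = \frac{5668530785}{7143930621} \cdot \frac{1}{42175} = \frac{1133706157}{60259054788135}$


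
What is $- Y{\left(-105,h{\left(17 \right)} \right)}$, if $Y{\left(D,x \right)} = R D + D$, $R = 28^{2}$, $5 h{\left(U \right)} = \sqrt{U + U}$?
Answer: $82425$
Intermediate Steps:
$h{\left(U \right)} = \frac{\sqrt{2} \sqrt{U}}{5}$ ($h{\left(U \right)} = \frac{\sqrt{U + U}}{5} = \frac{\sqrt{2 U}}{5} = \frac{\sqrt{2} \sqrt{U}}{5}$)
$R = 784$
$Y{\left(D,x \right)} = 785 D$ ($Y{\left(D,x \right)} = 784 D + D = 785 D$)
$- Y{\left(-105,h{\left(17 \right)} \right)} = - 785 \left(-105\right) = \left(-1\right) \left(-82425\right) = 82425$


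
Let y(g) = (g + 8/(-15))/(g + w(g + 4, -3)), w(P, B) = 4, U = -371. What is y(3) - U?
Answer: 38992/105 ≈ 371.35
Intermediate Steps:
y(g) = (-8/15 + g)/(4 + g) (y(g) = (g + 8/(-15))/(g + 4) = (g + 8*(-1/15))/(4 + g) = (g - 8/15)/(4 + g) = (-8/15 + g)/(4 + g))
y(3) - U = (-8/15 + 3)/(4 + 3) - 1*(-371) = (37/15)/7 + 371 = (⅐)*(37/15) + 371 = 37/105 + 371 = 38992/105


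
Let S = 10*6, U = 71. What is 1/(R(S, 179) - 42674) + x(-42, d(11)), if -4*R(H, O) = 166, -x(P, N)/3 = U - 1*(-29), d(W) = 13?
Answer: -25629302/85431 ≈ -300.00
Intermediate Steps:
S = 60
x(P, N) = -300 (x(P, N) = -3*(71 - 1*(-29)) = -3*(71 + 29) = -3*100 = -300)
R(H, O) = -83/2 (R(H, O) = -¼*166 = -83/2)
1/(R(S, 179) - 42674) + x(-42, d(11)) = 1/(-83/2 - 42674) - 300 = 1/(-85431/2) - 300 = -2/85431 - 300 = -25629302/85431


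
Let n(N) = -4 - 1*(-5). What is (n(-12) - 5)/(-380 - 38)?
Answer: 2/209 ≈ 0.0095694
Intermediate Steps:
n(N) = 1 (n(N) = -4 + 5 = 1)
(n(-12) - 5)/(-380 - 38) = (1 - 5)/(-380 - 38) = -4/(-418) = -4*(-1/418) = 2/209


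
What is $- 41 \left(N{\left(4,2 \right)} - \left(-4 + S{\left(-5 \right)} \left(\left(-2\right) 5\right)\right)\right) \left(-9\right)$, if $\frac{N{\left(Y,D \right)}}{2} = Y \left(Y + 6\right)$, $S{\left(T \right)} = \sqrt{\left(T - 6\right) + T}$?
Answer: $30996 + 14760 i \approx 30996.0 + 14760.0 i$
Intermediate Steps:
$S{\left(T \right)} = \sqrt{-6 + 2 T}$ ($S{\left(T \right)} = \sqrt{\left(T - 6\right) + T} = \sqrt{\left(-6 + T\right) + T} = \sqrt{-6 + 2 T}$)
$N{\left(Y,D \right)} = 2 Y \left(6 + Y\right)$ ($N{\left(Y,D \right)} = 2 Y \left(Y + 6\right) = 2 Y \left(6 + Y\right)$)
$- 41 \left(N{\left(4,2 \right)} - \left(-4 + S{\left(-5 \right)} \left(\left(-2\right) 5\right)\right)\right) \left(-9\right) = - 41 \left(2 \cdot 4 \left(6 + 4\right) - \left(-4 + \sqrt{-6 + 2 \left(-5\right)} \left(\left(-2\right) 5\right)\right)\right) \left(-9\right) = - 41 \left(2 \cdot 4 \cdot 10 - \left(-4 + \sqrt{-6 - 10} \left(-10\right)\right)\right) \left(-9\right) = - 41 \left(80 - \left(-4 + \sqrt{-16} \left(-10\right)\right)\right) \left(-9\right) = - 41 \left(80 - \left(-4 + 4 i \left(-10\right)\right)\right) \left(-9\right) = - 41 \left(80 - \left(-4 - 40 i\right)\right) \left(-9\right) = - 41 \left(80 + \left(4 + 40 i\right)\right) \left(-9\right) = - 41 \left(84 + 40 i\right) \left(-9\right) = \left(-3444 - 1640 i\right) \left(-9\right) = 30996 + 14760 i$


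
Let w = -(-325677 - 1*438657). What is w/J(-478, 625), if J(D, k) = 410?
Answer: 382167/205 ≈ 1864.2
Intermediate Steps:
w = 764334 (w = -(-325677 - 438657) = -1*(-764334) = 764334)
w/J(-478, 625) = 764334/410 = 764334*(1/410) = 382167/205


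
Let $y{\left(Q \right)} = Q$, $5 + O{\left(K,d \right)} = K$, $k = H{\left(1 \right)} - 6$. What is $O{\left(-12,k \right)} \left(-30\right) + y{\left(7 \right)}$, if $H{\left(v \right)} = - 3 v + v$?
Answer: $517$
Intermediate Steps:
$H{\left(v \right)} = - 2 v$
$k = -8$ ($k = \left(-2\right) 1 - 6 = -2 - 6 = -8$)
$O{\left(K,d \right)} = -5 + K$
$O{\left(-12,k \right)} \left(-30\right) + y{\left(7 \right)} = \left(-5 - 12\right) \left(-30\right) + 7 = \left(-17\right) \left(-30\right) + 7 = 510 + 7 = 517$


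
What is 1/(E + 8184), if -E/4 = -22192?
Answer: 1/96952 ≈ 1.0314e-5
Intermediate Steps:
E = 88768 (E = -4*(-22192) = 88768)
1/(E + 8184) = 1/(88768 + 8184) = 1/96952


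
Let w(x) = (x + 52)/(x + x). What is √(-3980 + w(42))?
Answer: I*√7018746/42 ≈ 63.078*I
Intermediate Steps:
w(x) = (52 + x)/(2*x) (w(x) = (52 + x)/((2*x)) = (52 + x)*(1/(2*x)) = (52 + x)/(2*x))
√(-3980 + w(42)) = √(-3980 + (½)*(52 + 42)/42) = √(-3980 + (½)*(1/42)*94) = √(-3980 + 47/42) = √(-167113/42) = I*√7018746/42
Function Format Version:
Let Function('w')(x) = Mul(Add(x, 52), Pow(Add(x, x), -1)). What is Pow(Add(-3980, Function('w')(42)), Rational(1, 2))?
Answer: Mul(Rational(1, 42), I, Pow(7018746, Rational(1, 2))) ≈ Mul(63.078, I)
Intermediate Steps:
Function('w')(x) = Mul(Rational(1, 2), Pow(x, -1), Add(52, x)) (Function('w')(x) = Mul(Add(52, x), Pow(Mul(2, x), -1)) = Mul(Add(52, x), Mul(Rational(1, 2), Pow(x, -1))) = Mul(Rational(1, 2), Pow(x, -1), Add(52, x)))
Pow(Add(-3980, Function('w')(42)), Rational(1, 2)) = Pow(Add(-3980, Mul(Rational(1, 2), Pow(42, -1), Add(52, 42))), Rational(1, 2)) = Pow(Add(-3980, Mul(Rational(1, 2), Rational(1, 42), 94)), Rational(1, 2)) = Pow(Add(-3980, Rational(47, 42)), Rational(1, 2)) = Pow(Rational(-167113, 42), Rational(1, 2)) = Mul(Rational(1, 42), I, Pow(7018746, Rational(1, 2)))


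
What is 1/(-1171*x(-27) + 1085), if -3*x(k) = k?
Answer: -1/9454 ≈ -0.00010578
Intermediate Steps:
x(k) = -k/3
1/(-1171*x(-27) + 1085) = 1/(-(-1171)*(-27)/3 + 1085) = 1/(-1171*9 + 1085) = 1/(-10539 + 1085) = 1/(-9454) = -1/9454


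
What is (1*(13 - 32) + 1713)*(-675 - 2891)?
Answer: -6040804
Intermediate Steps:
(1*(13 - 32) + 1713)*(-675 - 2891) = (1*(-19) + 1713)*(-3566) = (-19 + 1713)*(-3566) = 1694*(-3566) = -6040804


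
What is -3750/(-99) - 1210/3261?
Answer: 448480/11957 ≈ 37.508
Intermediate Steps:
-3750/(-99) - 1210/3261 = -3750*(-1/99) - 1210*1/3261 = 1250/33 - 1210/3261 = 448480/11957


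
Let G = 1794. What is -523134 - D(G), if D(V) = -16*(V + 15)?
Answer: -494190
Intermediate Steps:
D(V) = -240 - 16*V (D(V) = -16*(15 + V) = -240 - 16*V)
-523134 - D(G) = -523134 - (-240 - 16*1794) = -523134 - (-240 - 28704) = -523134 - 1*(-28944) = -523134 + 28944 = -494190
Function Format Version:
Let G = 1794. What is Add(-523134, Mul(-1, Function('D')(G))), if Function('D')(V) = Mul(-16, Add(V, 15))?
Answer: -494190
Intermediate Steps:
Function('D')(V) = Add(-240, Mul(-16, V)) (Function('D')(V) = Mul(-16, Add(15, V)) = Add(-240, Mul(-16, V)))
Add(-523134, Mul(-1, Function('D')(G))) = Add(-523134, Mul(-1, Add(-240, Mul(-16, 1794)))) = Add(-523134, Mul(-1, Add(-240, -28704))) = Add(-523134, Mul(-1, -28944)) = Add(-523134, 28944) = -494190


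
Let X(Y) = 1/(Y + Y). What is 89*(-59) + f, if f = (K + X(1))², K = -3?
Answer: -20979/4 ≈ -5244.8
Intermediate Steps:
X(Y) = 1/(2*Y)
f = 25/4 (f = (-3 + (½)/1)² = (-3 + (½)*1)² = (-3 + ½)² = (-5/2)² = 25/4 ≈ 6.2500)
89*(-59) + f = 89*(-59) + 25/4 = -5251 + 25/4 = -20979/4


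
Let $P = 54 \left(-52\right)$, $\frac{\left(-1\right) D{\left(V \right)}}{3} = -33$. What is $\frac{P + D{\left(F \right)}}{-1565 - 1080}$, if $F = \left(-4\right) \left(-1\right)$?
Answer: $\frac{2709}{2645} \approx 1.0242$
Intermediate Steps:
$F = 4$
$D{\left(V \right)} = 99$ ($D{\left(V \right)} = \left(-3\right) \left(-33\right) = 99$)
$P = -2808$
$\frac{P + D{\left(F \right)}}{-1565 - 1080} = \frac{-2808 + 99}{-1565 - 1080} = - \frac{2709}{-2645} = \left(-2709\right) \left(- \frac{1}{2645}\right) = \frac{2709}{2645}$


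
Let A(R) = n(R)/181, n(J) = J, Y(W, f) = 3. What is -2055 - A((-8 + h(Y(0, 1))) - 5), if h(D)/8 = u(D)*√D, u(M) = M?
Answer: -371942/181 - 24*√3/181 ≈ -2055.2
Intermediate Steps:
h(D) = 8*D^(3/2) (h(D) = 8*(D*√D) = 8*D^(3/2))
A(R) = R/181
-2055 - A((-8 + h(Y(0, 1))) - 5) = -2055 - ((-8 + 8*3^(3/2)) - 5)/181 = -2055 - ((-8 + 8*(3*√3)) - 5)/181 = -2055 - ((-8 + 24*√3) - 5)/181 = -2055 - (-13 + 24*√3)/181 = -2055 - (-13/181 + 24*√3/181) = -2055 + (13/181 - 24*√3/181) = -371942/181 - 24*√3/181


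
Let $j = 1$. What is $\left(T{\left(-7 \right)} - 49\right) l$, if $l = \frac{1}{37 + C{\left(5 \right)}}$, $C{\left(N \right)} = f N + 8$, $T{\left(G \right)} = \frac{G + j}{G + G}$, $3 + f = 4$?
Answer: $- \frac{34}{35} \approx -0.97143$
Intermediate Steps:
$f = 1$ ($f = -3 + 4 = 1$)
$T{\left(G \right)} = \frac{1 + G}{2 G}$ ($T{\left(G \right)} = \frac{G + 1}{G + G} = \frac{1 + G}{2 G}$)
$C{\left(N \right)} = 8 + N$ ($C{\left(N \right)} = 1 N + 8 = N + 8 = 8 + N$)
$l = \frac{1}{50}$ ($l = \frac{1}{37 + \left(8 + 5\right)} = \frac{1}{37 + 13} = \frac{1}{50} \approx 0.02$)
$\left(T{\left(-7 \right)} - 49\right) l = \left(\frac{1 - 7}{2 \left(-7\right)} - 49\right) \frac{1}{50} = \left(\frac{1}{2} \left(- \frac{1}{7}\right) \left(-6\right) - 49\right) \frac{1}{50} = \left(\frac{3}{7} - 49\right) \frac{1}{50} = \left(- \frac{340}{7}\right) \frac{1}{50} = - \frac{34}{35}$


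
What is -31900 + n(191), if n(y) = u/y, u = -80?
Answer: -6092980/191 ≈ -31900.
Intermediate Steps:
n(y) = -80/y
-31900 + n(191) = -31900 - 80/191 = -6092980/191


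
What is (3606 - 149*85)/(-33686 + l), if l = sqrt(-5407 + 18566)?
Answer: 305161474/1134733437 + 9059*sqrt(13159)/1134733437 ≈ 0.26984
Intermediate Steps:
l = sqrt(13159) ≈ 114.71
(3606 - 149*85)/(-33686 + l) = (3606 - 149*85)/(-33686 + sqrt(13159)) = (3606 - 12665)/(-33686 + sqrt(13159)) = -9059/(-33686 + sqrt(13159))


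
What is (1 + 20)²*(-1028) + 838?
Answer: -452510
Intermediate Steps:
(1 + 20)²*(-1028) + 838 = 21²*(-1028) + 838 = 441*(-1028) + 838 = -453348 + 838 = -452510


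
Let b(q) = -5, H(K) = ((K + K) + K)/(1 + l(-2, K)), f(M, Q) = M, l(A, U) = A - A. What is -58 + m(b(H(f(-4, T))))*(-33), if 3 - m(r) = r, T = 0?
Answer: -322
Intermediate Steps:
l(A, U) = 0
H(K) = 3*K (H(K) = ((K + K) + K)/(1 + 0) = (2*K + K)/1 = (3*K)*1 = 3*K)
m(r) = 3 - r
-58 + m(b(H(f(-4, T))))*(-33) = -58 + (3 - 1*(-5))*(-33) = -58 + (3 + 5)*(-33) = -58 + 8*(-33) = -58 - 264 = -322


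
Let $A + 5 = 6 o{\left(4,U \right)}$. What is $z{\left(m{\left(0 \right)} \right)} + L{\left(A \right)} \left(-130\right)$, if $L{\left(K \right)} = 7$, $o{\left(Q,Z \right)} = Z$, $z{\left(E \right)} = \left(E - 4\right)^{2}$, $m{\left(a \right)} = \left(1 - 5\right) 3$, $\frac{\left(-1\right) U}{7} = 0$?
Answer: $-654$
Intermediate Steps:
$U = 0$ ($U = \left(-7\right) 0 = 0$)
$m{\left(a \right)} = -12$ ($m{\left(a \right)} = \left(-4\right) 3 = -12$)
$z{\left(E \right)} = \left(-4 + E\right)^{2}$
$A = -5$ ($A = -5 + 6 \cdot 0 = -5 + 0 = -5$)
$z{\left(m{\left(0 \right)} \right)} + L{\left(A \right)} \left(-130\right) = \left(-4 - 12\right)^{2} + 7 \left(-130\right) = \left(-16\right)^{2} - 910 = 256 - 910 = -654$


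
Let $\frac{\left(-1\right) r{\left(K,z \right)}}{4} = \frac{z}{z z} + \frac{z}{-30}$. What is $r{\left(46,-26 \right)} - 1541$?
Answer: $- \frac{301141}{195} \approx -1544.3$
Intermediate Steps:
$r{\left(K,z \right)} = - \frac{4}{z} + \frac{2 z}{15}$ ($r{\left(K,z \right)} = - 4 \left(\frac{z}{z z} + \frac{z}{-30}\right) = - 4 \left(\frac{z}{z^{2}} + z \left(- \frac{1}{30}\right)\right) = - 4 \left(\frac{z}{z^{2}} - \frac{z}{30}\right) = - 4 \left(\frac{1}{z} - \frac{z}{30}\right) = - \frac{4}{z} + \frac{2 z}{15}$)
$r{\left(46,-26 \right)} - 1541 = \left(- \frac{4}{-26} + \frac{2}{15} \left(-26\right)\right) - 1541 = \left(\left(-4\right) \left(- \frac{1}{26}\right) - \frac{52}{15}\right) - 1541 = \left(\frac{2}{13} - \frac{52}{15}\right) - 1541 = - \frac{646}{195} - 1541 = - \frac{301141}{195}$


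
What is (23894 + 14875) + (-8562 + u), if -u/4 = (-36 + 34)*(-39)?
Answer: 29895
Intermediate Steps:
u = -312 (u = -4*(-36 + 34)*(-39) = -(-8)*(-39) = -4*78 = -312)
(23894 + 14875) + (-8562 + u) = (23894 + 14875) + (-8562 - 312) = 38769 - 8874 = 29895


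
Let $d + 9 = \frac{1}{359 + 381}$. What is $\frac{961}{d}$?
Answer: $- \frac{711140}{6659} \approx -106.79$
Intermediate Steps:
$d = - \frac{6659}{740}$ ($d = -9 + \frac{1}{359 + 381} = -9 + \frac{1}{740} = - \frac{6659}{740} \approx -8.9986$)
$\frac{961}{d} = \frac{961}{- \frac{6659}{740}} = 961 \left(- \frac{740}{6659}\right) = - \frac{711140}{6659}$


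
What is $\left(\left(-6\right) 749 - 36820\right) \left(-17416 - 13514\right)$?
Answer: $1277842020$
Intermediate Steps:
$\left(\left(-6\right) 749 - 36820\right) \left(-17416 - 13514\right) = \left(-4494 - 36820\right) \left(-30930\right) = \left(-41314\right) \left(-30930\right) = 1277842020$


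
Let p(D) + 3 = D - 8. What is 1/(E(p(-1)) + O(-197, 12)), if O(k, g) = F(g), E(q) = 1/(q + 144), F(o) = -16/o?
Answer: -132/175 ≈ -0.75429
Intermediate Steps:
p(D) = -11 + D (p(D) = -3 + (D - 8) = -3 + (-8 + D) = -11 + D)
E(q) = 1/(144 + q)
O(k, g) = -16/g
1/(E(p(-1)) + O(-197, 12)) = 1/(1/(144 + (-11 - 1)) - 16/12) = 1/(1/(144 - 12) - 16*1/12) = 1/(1/132 - 4/3) = 1/(-175/132) = -132/175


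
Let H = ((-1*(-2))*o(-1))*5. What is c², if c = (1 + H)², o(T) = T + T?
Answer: 130321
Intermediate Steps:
o(T) = 2*T
H = -20 (H = ((-1*(-2))*(2*(-1)))*5 = (2*(-2))*5 = -4*5 = -20)
c = 361 (c = (1 - 20)² = (-19)² = 361)
c² = 361² = 130321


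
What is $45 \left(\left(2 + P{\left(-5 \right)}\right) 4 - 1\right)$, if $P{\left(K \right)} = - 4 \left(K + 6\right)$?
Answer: $-405$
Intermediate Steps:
$P{\left(K \right)} = -24 - 4 K$ ($P{\left(K \right)} = - 4 \left(6 + K\right) = -24 - 4 K$)
$45 \left(\left(2 + P{\left(-5 \right)}\right) 4 - 1\right) = 45 \left(\left(2 - 4\right) 4 - 1\right) = 45 \left(\left(-2\right) 4 - 1\right) = 45 \left(-8 - 1\right) = 45 \left(-9\right) = -405$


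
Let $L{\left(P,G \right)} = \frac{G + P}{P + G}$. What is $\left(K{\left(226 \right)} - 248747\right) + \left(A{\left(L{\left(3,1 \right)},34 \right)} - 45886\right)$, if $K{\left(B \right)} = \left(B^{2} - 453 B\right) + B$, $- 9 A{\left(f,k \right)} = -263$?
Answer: $- \frac{3111118}{9} \approx -3.4568 \cdot 10^{5}$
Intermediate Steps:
$L{\left(P,G \right)} = 1$ ($L{\left(P,G \right)} = \frac{G + P}{G + P} = 1$)
$A{\left(f,k \right)} = \frac{263}{9}$ ($A{\left(f,k \right)} = \left(- \frac{1}{9}\right) \left(-263\right) = \frac{263}{9}$)
$K{\left(B \right)} = B^{2} - 452 B$
$\left(K{\left(226 \right)} - 248747\right) + \left(A{\left(L{\left(3,1 \right)},34 \right)} - 45886\right) = \left(226 \left(-452 + 226\right) - 248747\right) + \left(\frac{263}{9} - 45886\right) = \left(226 \left(-226\right) - 248747\right) + \left(\frac{263}{9} - 45886\right) = \left(-51076 - 248747\right) - \frac{412711}{9} = -299823 - \frac{412711}{9} = - \frac{3111118}{9}$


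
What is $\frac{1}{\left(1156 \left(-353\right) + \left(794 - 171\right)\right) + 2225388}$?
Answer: $\frac{1}{1817943} \approx 5.5007 \cdot 10^{-7}$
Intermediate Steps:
$\frac{1}{\left(1156 \left(-353\right) + \left(794 - 171\right)\right) + 2225388} = \frac{1}{\left(-408068 + 623\right) + 2225388} = \frac{1}{-407445 + 2225388} = \frac{1}{1817943}$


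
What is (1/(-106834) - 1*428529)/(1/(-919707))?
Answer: 42105535842154209/106834 ≈ 3.9412e+11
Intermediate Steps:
(1/(-106834) - 1*428529)/(1/(-919707)) = (-1/106834 - 428529)/(-1/919707) = -45781467187/106834*(-919707) = 42105535842154209/106834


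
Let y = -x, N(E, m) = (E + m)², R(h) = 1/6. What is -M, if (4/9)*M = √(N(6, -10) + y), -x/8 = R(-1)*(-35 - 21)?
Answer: -3*I*√33 ≈ -17.234*I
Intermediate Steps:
R(h) = ⅙
x = 224/3 (x = -4*(-35 - 21)/3 = -4*(-56)/3 = -8*(-28/3) = 224/3 ≈ 74.667)
y = -224/3 (y = -1*224/3 = -224/3 ≈ -74.667)
M = 3*I*√33 (M = 9*√((6 - 10)² - 224/3)/4 = 9*√((-4)² - 224/3)/4 = 9*√(16 - 224/3)/4 = 9*√(-176/3)/4 = 9*(4*I*√33/3)/4 = 3*I*√33 ≈ 17.234*I)
-M = -3*I*√33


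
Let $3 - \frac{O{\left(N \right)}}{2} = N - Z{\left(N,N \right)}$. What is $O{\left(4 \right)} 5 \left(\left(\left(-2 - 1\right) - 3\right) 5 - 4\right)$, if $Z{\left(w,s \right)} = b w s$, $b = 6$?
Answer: $-32300$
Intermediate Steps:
$Z{\left(w,s \right)} = 6 s w$ ($Z{\left(w,s \right)} = 6 w s = 6 s w$)
$O{\left(N \right)} = 6 - 2 N + 12 N^{2}$ ($O{\left(N \right)} = 6 - 2 \left(N - 6 N N\right) = 6 - 2 \left(N - 6 N^{2}\right) = 6 + \left(- 2 N + 12 N^{2}\right) = 6 - 2 N + 12 N^{2}$)
$O{\left(4 \right)} 5 \left(\left(\left(-2 - 1\right) - 3\right) 5 - 4\right) = \left(6 - 8 + 12 \cdot 4^{2}\right) 5 \left(\left(\left(-2 - 1\right) - 3\right) 5 - 4\right) = \left(6 - 8 + 12 \cdot 16\right) 5 \left(\left(-3 - 3\right) 5 - 4\right) = \left(6 - 8 + 192\right) 5 \left(\left(-6\right) 5 - 4\right) = 190 \cdot 5 \left(-30 - 4\right) = 950 \left(-34\right) = -32300$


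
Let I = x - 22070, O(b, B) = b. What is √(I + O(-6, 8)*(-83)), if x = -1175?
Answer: 23*I*√43 ≈ 150.82*I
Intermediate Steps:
I = -23245 (I = -1175 - 22070 = -23245)
√(I + O(-6, 8)*(-83)) = √(-23245 - 6*(-83)) = √(-23245 + 498) = √(-22747) = 23*I*√43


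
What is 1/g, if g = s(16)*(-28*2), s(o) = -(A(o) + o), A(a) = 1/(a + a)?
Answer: 4/3591 ≈ 0.0011139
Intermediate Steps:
A(a) = 1/(2*a)
s(o) = -o - 1/(2*o) (s(o) = -(1/(2*o) + o) = -(o + 1/(2*o)) = -o - 1/(2*o))
g = 3591/4 (g = (-1*16 - ½/16)*(-28*2) = (-16 - ½*1/16)*(-56) = (-16 - 1/32)*(-56) = -513/32*(-56) = 3591/4 ≈ 897.75)
1/g = 1/(3591/4) = 4/3591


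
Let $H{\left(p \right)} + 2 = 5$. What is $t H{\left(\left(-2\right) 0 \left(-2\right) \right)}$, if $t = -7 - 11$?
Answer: $-54$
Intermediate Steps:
$H{\left(p \right)} = 3$ ($H{\left(p \right)} = -2 + 5 = 3$)
$t = -18$
$t H{\left(\left(-2\right) 0 \left(-2\right) \right)} = \left(-18\right) 3 = -54$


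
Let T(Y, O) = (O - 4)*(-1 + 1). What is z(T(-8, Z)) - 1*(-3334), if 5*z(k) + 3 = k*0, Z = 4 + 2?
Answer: 16667/5 ≈ 3333.4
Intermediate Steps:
Z = 6
T(Y, O) = 0 (T(Y, O) = (-4 + O)*0 = 0)
z(k) = -3/5 (z(k) = -3/5 + (k*0)/5 = -3/5 + (1/5)*0 = -3/5 + 0 = -3/5)
z(T(-8, Z)) - 1*(-3334) = -3/5 - 1*(-3334) = -3/5 + 3334 = 16667/5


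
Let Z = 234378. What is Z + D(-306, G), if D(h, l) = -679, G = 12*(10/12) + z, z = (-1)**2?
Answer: 233699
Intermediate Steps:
z = 1
G = 11 (G = 12*(10/12) + 1 = 12*(10*(1/12)) + 1 = 12*(5/6) + 1 = 10 + 1 = 11)
Z + D(-306, G) = 234378 - 679 = 233699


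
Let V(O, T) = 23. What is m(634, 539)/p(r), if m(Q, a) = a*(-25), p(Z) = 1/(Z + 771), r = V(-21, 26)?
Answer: -10699150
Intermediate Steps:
r = 23
p(Z) = 1/(771 + Z)
m(Q, a) = -25*a
m(634, 539)/p(r) = (-25*539)/(1/(771 + 23)) = -13475/(1/794) = -13475/1/794 = -13475*794 = -10699150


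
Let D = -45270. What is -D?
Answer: 45270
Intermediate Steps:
-D = -1*(-45270) = 45270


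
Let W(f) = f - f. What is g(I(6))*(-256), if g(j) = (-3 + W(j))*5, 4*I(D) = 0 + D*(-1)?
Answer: 3840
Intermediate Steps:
I(D) = -D/4 (I(D) = (0 + D*(-1))/4 = (0 - D)/4 = (-D)/4 = -D/4)
W(f) = 0
g(j) = -15 (g(j) = (-3 + 0)*5 = -3*5 = -15)
g(I(6))*(-256) = -15*(-256) = 3840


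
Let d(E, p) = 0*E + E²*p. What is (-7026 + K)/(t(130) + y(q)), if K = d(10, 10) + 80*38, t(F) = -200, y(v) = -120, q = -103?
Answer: 1493/160 ≈ 9.3313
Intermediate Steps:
d(E, p) = p*E² (d(E, p) = 0 + p*E² = p*E²)
K = 4040 (K = 10*10² + 80*38 = 10*100 + 3040 = 1000 + 3040 = 4040)
(-7026 + K)/(t(130) + y(q)) = (-7026 + 4040)/(-200 - 120) = -2986/(-320) = -2986*(-1/320) = 1493/160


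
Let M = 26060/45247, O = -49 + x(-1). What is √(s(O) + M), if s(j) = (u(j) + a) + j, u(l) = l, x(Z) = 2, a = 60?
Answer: I*√68428757486/45247 ≈ 5.7814*I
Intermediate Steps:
O = -47 (O = -49 + 2 = -47)
s(j) = 60 + 2*j (s(j) = (j + 60) + j = (60 + j) + j = 60 + 2*j)
M = 26060/45247 (M = 26060*(1/45247) = 26060/45247 ≈ 0.57595)
√(s(O) + M) = √((60 + 2*(-47)) + 26060/45247) = √((60 - 94) + 26060/45247) = √(-34 + 26060/45247) = √(-1512338/45247) = I*√68428757486/45247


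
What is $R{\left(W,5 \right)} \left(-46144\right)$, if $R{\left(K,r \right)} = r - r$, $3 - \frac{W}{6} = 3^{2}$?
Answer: $0$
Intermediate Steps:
$W = -36$ ($W = 18 - 6 \cdot 3^{2} = 18 - 54 = -36$)
$R{\left(K,r \right)} = 0$
$R{\left(W,5 \right)} \left(-46144\right) = 0 \left(-46144\right) = 0$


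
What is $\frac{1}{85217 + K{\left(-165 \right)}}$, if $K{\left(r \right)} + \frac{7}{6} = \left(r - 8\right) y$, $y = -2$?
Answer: $\frac{6}{513371} \approx 1.1687 \cdot 10^{-5}$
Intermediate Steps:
$K{\left(r \right)} = \frac{89}{6} - 2 r$ ($K{\left(r \right)} = - \frac{7}{6} + \left(r - 8\right) \left(-2\right) = - \frac{7}{6} + \left(-8 + r\right) \left(-2\right) = - \frac{7}{6} - \left(-16 + 2 r\right) = \frac{89}{6} - 2 r$)
$\frac{1}{85217 + K{\left(-165 \right)}} = \frac{1}{85217 + \left(\frac{89}{6} - -330\right)} = \frac{1}{85217 + \left(\frac{89}{6} + 330\right)} = \frac{1}{85217 + \frac{2069}{6}} = \frac{1}{\frac{513371}{6}} = \frac{6}{513371}$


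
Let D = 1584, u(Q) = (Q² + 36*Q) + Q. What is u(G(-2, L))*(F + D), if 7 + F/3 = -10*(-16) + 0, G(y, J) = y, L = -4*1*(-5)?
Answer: -143010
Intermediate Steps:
L = 20 (L = -4*(-5) = 20)
u(Q) = Q² + 37*Q
F = 459 (F = -21 + 3*(-10*(-16) + 0) = -21 + 3*(160 + 0) = -21 + 3*160 = -21 + 480 = 459)
u(G(-2, L))*(F + D) = (-2*(37 - 2))*(459 + 1584) = -2*35*2043 = -70*2043 = -143010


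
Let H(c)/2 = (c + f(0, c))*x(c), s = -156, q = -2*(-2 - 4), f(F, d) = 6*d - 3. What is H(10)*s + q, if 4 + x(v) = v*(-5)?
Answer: 1128828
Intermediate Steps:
x(v) = -4 - 5*v (x(v) = -4 + v*(-5) = -4 - 5*v)
f(F, d) = -3 + 6*d
q = 12 (q = -2*(-6) = 12)
H(c) = 2*(-4 - 5*c)*(-3 + 7*c) (H(c) = 2*((c + (-3 + 6*c))*(-4 - 5*c)) = 2*((-3 + 7*c)*(-4 - 5*c)) = 2*((-4 - 5*c)*(-3 + 7*c)) = 2*(-4 - 5*c)*(-3 + 7*c))
H(10)*s + q = (24 - 70*10² - 26*10)*(-156) + 12 = (24 - 70*100 - 260)*(-156) + 12 = (24 - 7000 - 260)*(-156) + 12 = -7236*(-156) + 12 = 1128816 + 12 = 1128828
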